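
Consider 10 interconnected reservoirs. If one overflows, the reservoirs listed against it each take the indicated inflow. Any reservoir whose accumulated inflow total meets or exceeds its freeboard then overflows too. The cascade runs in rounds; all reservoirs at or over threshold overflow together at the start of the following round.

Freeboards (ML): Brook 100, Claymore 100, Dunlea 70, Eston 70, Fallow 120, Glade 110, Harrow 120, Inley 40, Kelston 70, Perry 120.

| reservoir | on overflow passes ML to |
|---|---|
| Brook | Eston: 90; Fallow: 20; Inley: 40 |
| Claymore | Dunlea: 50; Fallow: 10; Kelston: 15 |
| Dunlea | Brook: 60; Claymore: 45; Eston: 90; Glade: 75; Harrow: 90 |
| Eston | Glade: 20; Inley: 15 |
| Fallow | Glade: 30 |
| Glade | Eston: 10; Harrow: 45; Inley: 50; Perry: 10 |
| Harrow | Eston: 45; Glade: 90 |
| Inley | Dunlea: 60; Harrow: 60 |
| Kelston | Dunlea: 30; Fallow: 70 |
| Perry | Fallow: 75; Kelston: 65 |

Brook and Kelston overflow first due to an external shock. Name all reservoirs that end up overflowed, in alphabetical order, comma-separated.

Round 1 — Brook, Kelston overflow (initial).
  Dunlea: +30 → 30 < 70
  Eston: +90 → 90 ≥ 70
  Fallow: +20+70 → 90 < 120
  Inley: +40 → 40 ≥ 40
Round 2 — Eston, Inley overflow.
  Dunlea: +60 → 90 ≥ 70
  Glade: +20 → 20 < 110
  Harrow: +60 → 60 < 120
Round 3 — Dunlea overflows.
  Claymore: +45 → 45 < 100
  Glade: +75 → 95 < 110
  Harrow: +90 → 150 ≥ 120
Round 4 — Harrow overflows.
  Glade: +90 → 185 ≥ 110
Round 5 — Glade overflows.
  Perry: +10 → 10 < 120
No further overflows.

Brook, Dunlea, Eston, Glade, Harrow, Inley, Kelston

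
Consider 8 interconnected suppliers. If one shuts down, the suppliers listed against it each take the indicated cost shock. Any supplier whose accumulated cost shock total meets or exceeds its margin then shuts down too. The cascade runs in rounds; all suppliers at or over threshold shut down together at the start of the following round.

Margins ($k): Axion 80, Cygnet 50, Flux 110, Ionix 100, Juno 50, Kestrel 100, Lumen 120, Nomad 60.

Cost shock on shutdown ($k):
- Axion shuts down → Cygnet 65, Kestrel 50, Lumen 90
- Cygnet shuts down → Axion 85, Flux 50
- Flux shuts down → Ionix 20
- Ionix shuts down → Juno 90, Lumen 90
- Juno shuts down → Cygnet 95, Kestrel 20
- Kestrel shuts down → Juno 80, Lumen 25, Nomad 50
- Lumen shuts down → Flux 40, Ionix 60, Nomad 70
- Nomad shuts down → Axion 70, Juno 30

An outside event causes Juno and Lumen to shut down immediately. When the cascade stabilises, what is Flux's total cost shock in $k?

Round 1 — Juno, Lumen shut down (initial).
  Cygnet: +95 → 95 ≥ 50
  Flux: +40 → 40 < 110
  Ionix: +60 → 60 < 100
  Kestrel: +20 → 20 < 100
  Nomad: +70 → 70 ≥ 60
Round 2 — Cygnet, Nomad shut down.
  Axion: +85+70 → 155 ≥ 80
  Flux: +50 → 90 < 110
Round 3 — Axion shuts down.
  Kestrel: +50 → 70 < 100
No further shutdowns.

90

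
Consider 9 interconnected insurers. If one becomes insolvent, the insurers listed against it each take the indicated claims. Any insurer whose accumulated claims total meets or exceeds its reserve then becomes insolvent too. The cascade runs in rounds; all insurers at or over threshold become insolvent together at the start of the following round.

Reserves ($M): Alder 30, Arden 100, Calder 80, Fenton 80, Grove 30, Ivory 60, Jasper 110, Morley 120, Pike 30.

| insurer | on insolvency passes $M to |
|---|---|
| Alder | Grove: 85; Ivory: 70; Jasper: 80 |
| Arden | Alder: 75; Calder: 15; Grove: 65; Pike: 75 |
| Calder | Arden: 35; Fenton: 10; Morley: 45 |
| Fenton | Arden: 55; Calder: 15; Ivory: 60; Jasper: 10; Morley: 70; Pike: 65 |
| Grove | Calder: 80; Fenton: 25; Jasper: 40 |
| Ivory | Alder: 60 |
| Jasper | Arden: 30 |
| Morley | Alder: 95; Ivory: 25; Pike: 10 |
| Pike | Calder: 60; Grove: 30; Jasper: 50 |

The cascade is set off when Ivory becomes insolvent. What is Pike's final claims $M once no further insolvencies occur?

0

Round 1 — Ivory becomes insolvent (initial).
  Alder: +60 → 60 ≥ 30
Round 2 — Alder becomes insolvent.
  Grove: +85 → 85 ≥ 30
  Jasper: +80 → 80 < 110
Round 3 — Grove becomes insolvent.
  Calder: +80 → 80 ≥ 80
  Fenton: +25 → 25 < 80
  Jasper: +40 → 120 ≥ 110
Round 4 — Calder, Jasper become insolvent.
  Arden: +35+30 → 65 < 100
  Fenton: +10 → 35 < 80
  Morley: +45 → 45 < 120
No further insolvencies.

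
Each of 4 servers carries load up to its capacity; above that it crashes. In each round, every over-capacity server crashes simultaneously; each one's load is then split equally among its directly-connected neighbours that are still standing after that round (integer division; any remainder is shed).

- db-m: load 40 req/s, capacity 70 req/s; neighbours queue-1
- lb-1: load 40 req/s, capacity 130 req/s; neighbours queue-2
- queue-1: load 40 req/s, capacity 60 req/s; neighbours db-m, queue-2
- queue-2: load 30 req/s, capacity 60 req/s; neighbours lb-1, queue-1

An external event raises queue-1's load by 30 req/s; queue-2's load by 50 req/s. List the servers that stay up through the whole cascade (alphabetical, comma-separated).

lb-1

Round 1 — queue-1 at 70 > 60; queue-2 at 80 > 60. queue-1, queue-2 crash.
  queue-1 sheds 70 req/s to db-m: 70 each.
    db-m: 40+70 = 110 > 70
  queue-2 sheds 80 req/s to lb-1: 80 each.
    lb-1: 40+80 = 120 ≤ 130
Round 2 — db-m crashes.
  db-m sheds 110 req/s: no online neighbours, lost.
No further crashes.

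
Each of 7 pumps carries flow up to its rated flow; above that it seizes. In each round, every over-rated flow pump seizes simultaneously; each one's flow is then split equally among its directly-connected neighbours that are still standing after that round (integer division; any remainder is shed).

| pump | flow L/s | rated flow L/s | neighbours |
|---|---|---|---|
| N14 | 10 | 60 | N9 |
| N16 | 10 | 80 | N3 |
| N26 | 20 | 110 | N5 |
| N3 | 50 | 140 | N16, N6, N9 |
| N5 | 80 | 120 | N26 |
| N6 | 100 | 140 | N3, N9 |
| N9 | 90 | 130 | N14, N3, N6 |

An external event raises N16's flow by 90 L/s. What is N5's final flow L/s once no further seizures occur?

80

Round 1 — N16 at 100 > 80. N16 seizes.
  N16 sheds 100 L/s to N3: 100 each.
    N3: 50+100 = 150 > 140
Round 2 — N3 seizes.
  N3 sheds 150 L/s to N6, N9: 75 each.
    N6: 100+75 = 175 > 140
    N9: 90+75 = 165 > 130
Round 3 — N6, N9 seize.
  N6 sheds 175 L/s: no online neighbours, lost.
  N9 sheds 165 L/s to N14: 165 each.
    N14: 10+165 = 175 > 60
Round 4 — N14 seizes.
  N14 sheds 175 L/s: no online neighbours, lost.
No further seizures.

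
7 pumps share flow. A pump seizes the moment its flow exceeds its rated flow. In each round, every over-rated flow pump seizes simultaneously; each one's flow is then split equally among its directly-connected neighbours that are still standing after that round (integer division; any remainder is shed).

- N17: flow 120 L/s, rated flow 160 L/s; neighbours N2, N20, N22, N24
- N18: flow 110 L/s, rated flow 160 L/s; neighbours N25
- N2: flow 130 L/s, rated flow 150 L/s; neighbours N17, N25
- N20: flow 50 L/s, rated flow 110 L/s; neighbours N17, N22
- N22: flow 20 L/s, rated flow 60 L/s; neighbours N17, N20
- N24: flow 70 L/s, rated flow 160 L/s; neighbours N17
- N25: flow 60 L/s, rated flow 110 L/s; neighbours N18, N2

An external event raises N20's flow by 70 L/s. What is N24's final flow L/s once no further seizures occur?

160

Round 1 — N20 at 120 > 110. N20 seizes.
  N20 sheds 120 L/s to N17, N22: 60 each.
    N17: 120+60 = 180 > 160
    N22: 20+60 = 80 > 60
Round 2 — N17, N22 seize.
  N17 sheds 180 L/s to N2, N24: 90 each.
    N2: 130+90 = 220 > 150
    N24: 70+90 = 160 ≤ 160
  N22 sheds 80 L/s: no online neighbours, lost.
Round 3 — N2 seizes.
  N2 sheds 220 L/s to N25: 220 each.
    N25: 60+220 = 280 > 110
Round 4 — N25 seizes.
  N25 sheds 280 L/s to N18: 280 each.
    N18: 110+280 = 390 > 160
Round 5 — N18 seizes.
  N18 sheds 390 L/s: no online neighbours, lost.
No further seizures.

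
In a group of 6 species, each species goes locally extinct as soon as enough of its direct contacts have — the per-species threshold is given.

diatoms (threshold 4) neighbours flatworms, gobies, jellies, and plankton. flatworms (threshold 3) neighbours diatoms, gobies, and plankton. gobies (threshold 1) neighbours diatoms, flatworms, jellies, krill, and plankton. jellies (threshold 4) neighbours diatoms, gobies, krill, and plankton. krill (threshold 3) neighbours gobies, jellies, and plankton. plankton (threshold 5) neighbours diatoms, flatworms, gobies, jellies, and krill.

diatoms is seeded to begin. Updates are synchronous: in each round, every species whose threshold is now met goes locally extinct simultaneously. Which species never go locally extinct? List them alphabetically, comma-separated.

Round 1 — diatoms goes locally extinct (initial).
Round 2 — checking thresholds:
  flatworms: 1 of 3 neighbours < 3, holds.
  gobies: 1 of 5 neighbours ≥ 1, goes locally extinct.
  jellies: 1 of 4 neighbours < 4, holds.
  plankton: 1 of 5 neighbours < 5, holds.
Round 3 — no new extinctions; cascade stops.

flatworms, jellies, krill, plankton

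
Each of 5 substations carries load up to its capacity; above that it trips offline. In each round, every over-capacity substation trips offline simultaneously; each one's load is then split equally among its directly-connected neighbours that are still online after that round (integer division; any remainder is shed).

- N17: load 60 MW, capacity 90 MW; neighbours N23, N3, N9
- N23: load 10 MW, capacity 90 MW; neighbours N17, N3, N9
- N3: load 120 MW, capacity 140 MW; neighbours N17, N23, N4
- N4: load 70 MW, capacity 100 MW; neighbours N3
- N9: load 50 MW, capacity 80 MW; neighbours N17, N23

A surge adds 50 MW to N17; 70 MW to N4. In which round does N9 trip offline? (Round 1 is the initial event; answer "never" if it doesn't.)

Round 1 — N17 at 110 > 90; N4 at 140 > 100. N17, N4 trip offline.
  N17 sheds 110 MW to N23, N3, N9: 36 each (2 lost).
    N23: 10+36 = 46 ≤ 90
    N3: 120+36 = 156 > 140
    N9: 50+36 = 86 > 80
  N4 sheds 140 MW to N3: 140 each.
    N3: 156+140 = 296 > 140
Round 2 — N3, N9 trip offline.
  N3 sheds 296 MW to N23: 296 each.
    N23: 46+296 = 342 > 90
  N9 sheds 86 MW to N23: 86 each.
    N23: 342+86 = 428 > 90
Round 3 — N23 trips offline.
  N23 sheds 428 MW: no online neighbours, lost.
No further trips.

2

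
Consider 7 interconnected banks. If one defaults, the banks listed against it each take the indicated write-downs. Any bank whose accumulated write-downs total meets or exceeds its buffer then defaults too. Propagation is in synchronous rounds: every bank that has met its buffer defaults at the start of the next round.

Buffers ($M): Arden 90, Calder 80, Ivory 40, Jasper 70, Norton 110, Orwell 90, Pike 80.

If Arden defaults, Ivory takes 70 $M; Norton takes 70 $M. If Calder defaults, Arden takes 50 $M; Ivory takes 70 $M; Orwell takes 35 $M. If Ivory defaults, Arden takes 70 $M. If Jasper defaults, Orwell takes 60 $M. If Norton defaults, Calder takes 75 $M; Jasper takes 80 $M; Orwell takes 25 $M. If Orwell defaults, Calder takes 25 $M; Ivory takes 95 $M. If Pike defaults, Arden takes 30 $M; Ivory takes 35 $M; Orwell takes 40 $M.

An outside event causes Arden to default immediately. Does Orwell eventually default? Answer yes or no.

no

Round 1 — Arden defaults (initial).
  Ivory: +70 → 70 ≥ 40
  Norton: +70 → 70 < 110
Round 2 — Ivory defaults.
No further defaults.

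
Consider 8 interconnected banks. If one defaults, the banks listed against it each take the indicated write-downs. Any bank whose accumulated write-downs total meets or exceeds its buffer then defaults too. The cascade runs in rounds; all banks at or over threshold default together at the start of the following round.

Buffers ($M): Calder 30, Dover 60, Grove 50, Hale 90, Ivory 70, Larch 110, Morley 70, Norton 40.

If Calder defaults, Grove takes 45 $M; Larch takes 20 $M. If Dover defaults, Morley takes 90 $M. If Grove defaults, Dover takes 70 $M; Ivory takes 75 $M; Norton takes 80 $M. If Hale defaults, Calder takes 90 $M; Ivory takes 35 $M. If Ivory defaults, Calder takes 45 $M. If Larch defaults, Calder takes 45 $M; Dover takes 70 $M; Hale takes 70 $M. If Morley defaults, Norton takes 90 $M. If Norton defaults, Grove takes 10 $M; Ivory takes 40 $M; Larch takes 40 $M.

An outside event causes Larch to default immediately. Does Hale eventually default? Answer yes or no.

Round 1 — Larch defaults (initial).
  Calder: +45 → 45 ≥ 30
  Dover: +70 → 70 ≥ 60
  Hale: +70 → 70 < 90
Round 2 — Calder, Dover default.
  Grove: +45 → 45 < 50
  Morley: +90 → 90 ≥ 70
Round 3 — Morley defaults.
  Norton: +90 → 90 ≥ 40
Round 4 — Norton defaults.
  Grove: +10 → 55 ≥ 50
  Ivory: +40 → 40 < 70
Round 5 — Grove defaults.
  Ivory: +75 → 115 ≥ 70
Round 6 — Ivory defaults.
No further defaults.

no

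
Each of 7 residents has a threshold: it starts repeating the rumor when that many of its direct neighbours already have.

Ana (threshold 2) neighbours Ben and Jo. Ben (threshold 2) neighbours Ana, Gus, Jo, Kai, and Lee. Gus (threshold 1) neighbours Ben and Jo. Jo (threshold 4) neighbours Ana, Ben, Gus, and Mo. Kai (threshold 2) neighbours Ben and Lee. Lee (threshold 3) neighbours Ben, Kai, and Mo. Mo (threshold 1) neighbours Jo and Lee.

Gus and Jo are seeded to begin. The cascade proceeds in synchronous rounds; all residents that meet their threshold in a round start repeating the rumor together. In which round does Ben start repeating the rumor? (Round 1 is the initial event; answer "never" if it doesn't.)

Round 1 — Gus, Jo start repeating the rumor (initial).
Round 2 — checking thresholds:
  Ana: 1 of 2 neighbours < 2, below threshold.
  Ben: 2 of 5 neighbours ≥ 2, starts repeating the rumor.
  Mo: 1 of 2 neighbours ≥ 1, starts repeating the rumor.
Round 3 — checking thresholds:
  Ana: 2 of 2 neighbours ≥ 2, starts repeating the rumor.
  Kai: 1 of 2 neighbours < 2, below threshold.
  Lee: 2 of 3 neighbours < 3, below threshold.
Round 4 — no new spreads; cascade stops.

2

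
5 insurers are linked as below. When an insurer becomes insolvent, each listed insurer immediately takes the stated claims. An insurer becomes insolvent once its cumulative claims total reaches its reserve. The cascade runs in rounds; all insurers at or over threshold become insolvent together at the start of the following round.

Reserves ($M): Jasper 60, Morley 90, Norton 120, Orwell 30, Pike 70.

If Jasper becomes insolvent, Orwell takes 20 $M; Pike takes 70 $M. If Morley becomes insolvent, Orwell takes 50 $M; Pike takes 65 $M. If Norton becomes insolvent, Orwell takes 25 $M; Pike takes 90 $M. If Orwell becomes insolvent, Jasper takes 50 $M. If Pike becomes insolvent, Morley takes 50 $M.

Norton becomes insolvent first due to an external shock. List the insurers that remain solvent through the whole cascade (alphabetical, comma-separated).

Jasper, Morley, Orwell

Round 1 — Norton becomes insolvent (initial).
  Orwell: +25 → 25 < 30
  Pike: +90 → 90 ≥ 70
Round 2 — Pike becomes insolvent.
  Morley: +50 → 50 < 90
No further insolvencies.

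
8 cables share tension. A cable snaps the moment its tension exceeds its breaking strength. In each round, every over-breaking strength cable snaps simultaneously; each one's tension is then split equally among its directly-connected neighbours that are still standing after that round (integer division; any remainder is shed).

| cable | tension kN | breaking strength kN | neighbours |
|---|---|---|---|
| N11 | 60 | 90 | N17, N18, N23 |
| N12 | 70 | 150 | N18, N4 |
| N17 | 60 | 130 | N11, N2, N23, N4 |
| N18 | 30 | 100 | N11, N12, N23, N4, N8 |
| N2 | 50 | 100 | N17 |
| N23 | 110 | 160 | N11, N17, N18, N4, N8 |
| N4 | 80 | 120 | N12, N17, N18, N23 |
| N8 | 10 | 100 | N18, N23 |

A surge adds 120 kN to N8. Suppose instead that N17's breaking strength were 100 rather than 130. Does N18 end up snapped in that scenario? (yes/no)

With N17's breaking strength at 100:
Round 1 — N8 at 130 > 100. N8 snaps.
  N8 sheds 130 kN to N18, N23: 65 each.
    N18: 30+65 = 95 ≤ 100
    N23: 110+65 = 175 > 160
Round 2 — N23 snaps.
  N23 sheds 175 kN to N11, N17, N18, N4: 43 each (3 lost).
    N11: 60+43 = 103 > 90
    N17: 60+43 = 103 > 100
    N18: 95+43 = 138 > 100
    N4: 80+43 = 123 > 120
Round 3 — N11, N17, N18, N4 snap.
  N11 sheds 103 kN: no online neighbours, lost.
  N17 sheds 103 kN to N2: 103 each.
    N2: 50+103 = 153 > 100
  N18 sheds 138 kN to N12: 138 each.
    N12: 70+138 = 208 > 150
  N4 sheds 123 kN to N12: 123 each.
    N12: 208+123 = 331 > 150
Round 4 — N12, N2 snap.
  N12 sheds 331 kN: no online neighbours, lost.
  N2 sheds 153 kN: no online neighbours, lost.
No further breaks.

yes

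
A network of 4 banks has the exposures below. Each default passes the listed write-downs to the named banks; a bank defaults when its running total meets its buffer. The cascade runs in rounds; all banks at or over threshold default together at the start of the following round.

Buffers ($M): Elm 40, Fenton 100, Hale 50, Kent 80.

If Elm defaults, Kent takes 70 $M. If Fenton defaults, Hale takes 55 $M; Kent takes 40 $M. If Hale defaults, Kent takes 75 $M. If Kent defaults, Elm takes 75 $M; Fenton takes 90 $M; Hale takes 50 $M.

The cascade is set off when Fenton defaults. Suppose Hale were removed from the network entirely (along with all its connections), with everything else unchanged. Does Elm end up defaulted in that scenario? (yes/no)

With Hale removed:
Round 1 — Fenton defaults (initial).
  Kent: +40 → 40 < 80
No further defaults.

no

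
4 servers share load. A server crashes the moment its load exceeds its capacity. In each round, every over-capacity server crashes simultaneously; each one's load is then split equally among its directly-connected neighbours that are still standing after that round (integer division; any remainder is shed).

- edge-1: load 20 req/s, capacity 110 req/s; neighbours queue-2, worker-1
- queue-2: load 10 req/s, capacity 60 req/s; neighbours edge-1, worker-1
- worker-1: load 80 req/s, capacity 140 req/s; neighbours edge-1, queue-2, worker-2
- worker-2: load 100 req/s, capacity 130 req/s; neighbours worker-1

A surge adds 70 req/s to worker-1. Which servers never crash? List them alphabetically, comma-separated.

Round 1 — worker-1 at 150 > 140. worker-1 crashes.
  worker-1 sheds 150 req/s to edge-1, queue-2, worker-2: 50 each.
    edge-1: 20+50 = 70 ≤ 110
    queue-2: 10+50 = 60 ≤ 60
    worker-2: 100+50 = 150 > 130
Round 2 — worker-2 crashes.
  worker-2 sheds 150 req/s: no online neighbours, lost.
No further crashes.

edge-1, queue-2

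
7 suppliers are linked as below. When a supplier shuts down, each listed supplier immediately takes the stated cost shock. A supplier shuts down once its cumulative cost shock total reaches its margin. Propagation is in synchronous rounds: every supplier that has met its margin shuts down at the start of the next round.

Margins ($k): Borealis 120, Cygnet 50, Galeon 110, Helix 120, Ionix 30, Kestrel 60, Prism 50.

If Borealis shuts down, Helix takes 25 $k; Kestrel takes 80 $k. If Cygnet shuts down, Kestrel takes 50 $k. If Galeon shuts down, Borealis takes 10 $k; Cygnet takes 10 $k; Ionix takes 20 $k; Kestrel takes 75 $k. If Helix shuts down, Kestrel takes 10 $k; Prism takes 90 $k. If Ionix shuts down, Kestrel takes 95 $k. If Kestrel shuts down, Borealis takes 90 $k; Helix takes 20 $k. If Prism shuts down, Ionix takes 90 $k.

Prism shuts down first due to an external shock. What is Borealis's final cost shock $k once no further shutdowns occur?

90

Round 1 — Prism shuts down (initial).
  Ionix: +90 → 90 ≥ 30
Round 2 — Ionix shuts down.
  Kestrel: +95 → 95 ≥ 60
Round 3 — Kestrel shuts down.
  Borealis: +90 → 90 < 120
  Helix: +20 → 20 < 120
No further shutdowns.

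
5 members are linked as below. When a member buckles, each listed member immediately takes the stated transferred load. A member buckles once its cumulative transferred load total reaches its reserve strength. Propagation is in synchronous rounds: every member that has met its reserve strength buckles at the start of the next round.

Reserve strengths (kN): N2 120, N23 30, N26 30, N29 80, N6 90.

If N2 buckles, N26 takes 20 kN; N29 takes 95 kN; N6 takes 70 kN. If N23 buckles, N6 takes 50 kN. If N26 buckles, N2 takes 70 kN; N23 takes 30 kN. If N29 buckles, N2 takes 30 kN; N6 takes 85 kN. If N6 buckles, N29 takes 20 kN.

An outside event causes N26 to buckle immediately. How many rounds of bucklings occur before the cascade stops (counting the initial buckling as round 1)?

2

Round 1 — N26 buckles (initial).
  N2: +70 → 70 < 120
  N23: +30 → 30 ≥ 30
Round 2 — N23 buckles.
  N6: +50 → 50 < 90
No further bucklings.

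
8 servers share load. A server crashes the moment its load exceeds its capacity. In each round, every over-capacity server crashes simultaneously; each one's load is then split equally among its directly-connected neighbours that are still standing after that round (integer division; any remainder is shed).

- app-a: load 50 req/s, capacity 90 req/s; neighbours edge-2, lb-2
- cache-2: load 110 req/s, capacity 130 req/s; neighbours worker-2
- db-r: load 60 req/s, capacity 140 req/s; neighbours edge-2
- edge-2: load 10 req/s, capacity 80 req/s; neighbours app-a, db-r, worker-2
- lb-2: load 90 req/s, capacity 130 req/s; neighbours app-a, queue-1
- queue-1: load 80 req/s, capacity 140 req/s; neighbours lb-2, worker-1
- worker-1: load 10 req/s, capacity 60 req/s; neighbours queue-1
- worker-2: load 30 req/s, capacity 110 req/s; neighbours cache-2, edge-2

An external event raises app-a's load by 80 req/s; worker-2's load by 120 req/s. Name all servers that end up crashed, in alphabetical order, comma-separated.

app-a, cache-2, db-r, edge-2, lb-2, queue-1, worker-1, worker-2

Round 1 — app-a at 130 > 90; worker-2 at 150 > 110. app-a, worker-2 crash.
  app-a sheds 130 req/s to edge-2, lb-2: 65 each.
    edge-2: 10+65 = 75 ≤ 80
    lb-2: 90+65 = 155 > 130
  worker-2 sheds 150 req/s to cache-2, edge-2: 75 each.
    cache-2: 110+75 = 185 > 130
    edge-2: 75+75 = 150 > 80
Round 2 — cache-2, edge-2, lb-2 crash.
  cache-2 sheds 185 req/s: no online neighbours, lost.
  edge-2 sheds 150 req/s to db-r: 150 each.
    db-r: 60+150 = 210 > 140
  lb-2 sheds 155 req/s to queue-1: 155 each.
    queue-1: 80+155 = 235 > 140
Round 3 — db-r, queue-1 crash.
  db-r sheds 210 req/s: no online neighbours, lost.
  queue-1 sheds 235 req/s to worker-1: 235 each.
    worker-1: 10+235 = 245 > 60
Round 4 — worker-1 crashes.
  worker-1 sheds 245 req/s: no online neighbours, lost.
No further crashes.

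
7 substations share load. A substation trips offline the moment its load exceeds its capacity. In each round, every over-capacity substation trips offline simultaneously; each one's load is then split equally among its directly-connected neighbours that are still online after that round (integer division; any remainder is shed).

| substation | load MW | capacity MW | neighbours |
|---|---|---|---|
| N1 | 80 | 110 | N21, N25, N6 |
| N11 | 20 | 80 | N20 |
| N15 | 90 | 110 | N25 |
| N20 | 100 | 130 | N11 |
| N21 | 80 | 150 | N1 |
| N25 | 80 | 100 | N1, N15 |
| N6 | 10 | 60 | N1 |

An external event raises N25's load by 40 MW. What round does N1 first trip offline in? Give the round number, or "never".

Round 1 — N25 at 120 > 100. N25 trips offline.
  N25 sheds 120 MW to N1, N15: 60 each.
    N1: 80+60 = 140 > 110
    N15: 90+60 = 150 > 110
Round 2 — N1, N15 trip offline.
  N1 sheds 140 MW to N21, N6: 70 each.
    N21: 80+70 = 150 ≤ 150
    N6: 10+70 = 80 > 60
  N15 sheds 150 MW: no online neighbours, lost.
Round 3 — N6 trips offline.
  N6 sheds 80 MW: no online neighbours, lost.
No further trips.

2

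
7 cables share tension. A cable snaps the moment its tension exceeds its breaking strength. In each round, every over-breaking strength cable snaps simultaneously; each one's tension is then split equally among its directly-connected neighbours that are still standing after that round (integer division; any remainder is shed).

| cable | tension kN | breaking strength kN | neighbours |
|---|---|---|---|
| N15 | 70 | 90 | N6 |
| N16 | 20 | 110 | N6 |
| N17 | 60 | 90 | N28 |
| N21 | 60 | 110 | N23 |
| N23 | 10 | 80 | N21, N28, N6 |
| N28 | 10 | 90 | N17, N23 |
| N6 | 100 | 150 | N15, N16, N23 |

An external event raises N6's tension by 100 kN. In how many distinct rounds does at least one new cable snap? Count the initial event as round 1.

2

Round 1 — N6 at 200 > 150. N6 snaps.
  N6 sheds 200 kN to N15, N16, N23: 66 each (2 lost).
    N15: 70+66 = 136 > 90
    N16: 20+66 = 86 ≤ 110
    N23: 10+66 = 76 ≤ 80
Round 2 — N15 snaps.
  N15 sheds 136 kN: no online neighbours, lost.
No further breaks.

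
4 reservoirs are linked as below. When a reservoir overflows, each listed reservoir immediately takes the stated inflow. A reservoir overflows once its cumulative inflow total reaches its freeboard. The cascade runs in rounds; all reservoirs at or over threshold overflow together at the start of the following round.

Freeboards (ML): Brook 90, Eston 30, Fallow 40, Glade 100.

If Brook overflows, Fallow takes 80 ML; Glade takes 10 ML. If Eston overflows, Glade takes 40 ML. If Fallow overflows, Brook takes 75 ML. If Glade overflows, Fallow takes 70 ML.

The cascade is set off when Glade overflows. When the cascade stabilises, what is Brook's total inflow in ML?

75

Round 1 — Glade overflows (initial).
  Fallow: +70 → 70 ≥ 40
Round 2 — Fallow overflows.
  Brook: +75 → 75 < 90
No further overflows.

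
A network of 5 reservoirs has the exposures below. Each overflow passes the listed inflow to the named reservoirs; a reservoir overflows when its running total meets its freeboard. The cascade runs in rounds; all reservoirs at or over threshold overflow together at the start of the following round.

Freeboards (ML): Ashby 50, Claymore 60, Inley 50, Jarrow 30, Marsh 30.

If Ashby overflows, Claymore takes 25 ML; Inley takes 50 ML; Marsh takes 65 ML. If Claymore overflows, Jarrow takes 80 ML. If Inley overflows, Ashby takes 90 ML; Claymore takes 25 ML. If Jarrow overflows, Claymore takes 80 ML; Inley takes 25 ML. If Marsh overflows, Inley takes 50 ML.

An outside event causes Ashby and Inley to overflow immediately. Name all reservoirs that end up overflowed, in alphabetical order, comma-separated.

Round 1 — Ashby, Inley overflow (initial).
  Claymore: +25+25 → 50 < 60
  Marsh: +65 → 65 ≥ 30
Round 2 — Marsh overflows.
No further overflows.

Ashby, Inley, Marsh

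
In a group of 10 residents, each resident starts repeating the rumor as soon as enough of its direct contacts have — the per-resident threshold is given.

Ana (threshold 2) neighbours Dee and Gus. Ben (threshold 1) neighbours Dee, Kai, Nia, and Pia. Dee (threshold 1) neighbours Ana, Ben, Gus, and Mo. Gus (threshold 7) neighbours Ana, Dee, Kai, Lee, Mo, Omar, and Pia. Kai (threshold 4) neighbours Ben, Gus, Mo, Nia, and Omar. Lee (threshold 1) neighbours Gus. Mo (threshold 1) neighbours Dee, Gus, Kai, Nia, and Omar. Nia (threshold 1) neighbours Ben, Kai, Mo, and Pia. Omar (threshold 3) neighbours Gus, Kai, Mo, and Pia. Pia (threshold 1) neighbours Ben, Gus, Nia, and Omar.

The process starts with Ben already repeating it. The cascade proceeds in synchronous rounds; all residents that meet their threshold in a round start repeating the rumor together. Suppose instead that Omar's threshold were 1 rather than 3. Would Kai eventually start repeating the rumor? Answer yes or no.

With Omar's threshold at 1:
Round 1 — Ben starts repeating the rumor (initial).
Round 2 — checking thresholds:
  Dee: 1 of 4 neighbours ≥ 1, starts repeating the rumor.
  Kai: 1 of 5 neighbours < 4, not yet.
  Nia: 1 of 4 neighbours ≥ 1, starts repeating the rumor.
  Pia: 1 of 4 neighbours ≥ 1, starts repeating the rumor.
Round 3 — checking thresholds:
  Ana: 1 of 2 neighbours < 2, not yet.
  Gus: 2 of 7 neighbours < 7, not yet.
  Kai: 2 of 5 neighbours < 4, not yet.
  Mo: 2 of 5 neighbours ≥ 1, starts repeating the rumor.
  Omar: 1 of 4 neighbours ≥ 1, starts repeating the rumor.
Round 4 — checking thresholds:
  Ana: 1 of 2 neighbours < 2, not yet.
  Gus: 4 of 7 neighbours < 7, not yet.
  Kai: 4 of 5 neighbours ≥ 4, starts repeating the rumor.
Round 5 — no new spreads; cascade stops.

yes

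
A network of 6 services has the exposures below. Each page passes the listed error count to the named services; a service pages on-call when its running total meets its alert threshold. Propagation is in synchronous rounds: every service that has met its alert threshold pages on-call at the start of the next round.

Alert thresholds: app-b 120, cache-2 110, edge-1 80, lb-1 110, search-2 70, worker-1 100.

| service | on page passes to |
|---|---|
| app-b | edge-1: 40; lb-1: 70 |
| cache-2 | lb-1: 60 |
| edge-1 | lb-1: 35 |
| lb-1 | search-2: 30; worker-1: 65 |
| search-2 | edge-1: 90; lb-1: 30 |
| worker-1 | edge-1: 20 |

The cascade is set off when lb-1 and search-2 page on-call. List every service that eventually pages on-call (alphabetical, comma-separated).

edge-1, lb-1, search-2

Round 1 — lb-1, search-2 page on-call (initial).
  edge-1: +90 → 90 ≥ 80
  worker-1: +65 → 65 < 100
Round 2 — edge-1 pages on-call.
No further pages.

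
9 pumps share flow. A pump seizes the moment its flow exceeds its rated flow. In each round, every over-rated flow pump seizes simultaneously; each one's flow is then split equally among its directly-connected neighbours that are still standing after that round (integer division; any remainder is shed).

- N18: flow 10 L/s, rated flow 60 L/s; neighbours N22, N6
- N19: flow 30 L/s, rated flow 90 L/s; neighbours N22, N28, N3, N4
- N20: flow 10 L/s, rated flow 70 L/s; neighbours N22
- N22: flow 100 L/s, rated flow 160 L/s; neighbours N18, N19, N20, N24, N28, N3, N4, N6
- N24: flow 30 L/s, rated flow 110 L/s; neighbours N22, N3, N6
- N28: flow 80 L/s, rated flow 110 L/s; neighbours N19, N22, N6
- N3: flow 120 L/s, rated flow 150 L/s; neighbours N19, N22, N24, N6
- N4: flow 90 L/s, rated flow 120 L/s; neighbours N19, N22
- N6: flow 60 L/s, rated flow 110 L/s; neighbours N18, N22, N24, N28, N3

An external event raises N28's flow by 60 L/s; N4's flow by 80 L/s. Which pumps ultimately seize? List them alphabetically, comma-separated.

N18, N19, N22, N24, N28, N3, N4, N6

Round 1 — N28 at 140 > 110; N4 at 170 > 120. N28, N4 seize.
  N28 sheds 140 L/s to N19, N22, N6: 46 each (2 lost).
    N19: 30+46 = 76 ≤ 90
    N22: 100+46 = 146 ≤ 160
    N6: 60+46 = 106 ≤ 110
  N4 sheds 170 L/s to N19, N22: 85 each.
    N19: 76+85 = 161 > 90
    N22: 146+85 = 231 > 160
Round 2 — N19, N22 seize.
  N19 sheds 161 L/s to N3: 161 each.
    N3: 120+161 = 281 > 150
  N22 sheds 231 L/s to N18, N20, N24, N3, N6: 46 each (1 lost).
    N18: 10+46 = 56 ≤ 60
    N20: 10+46 = 56 ≤ 70
    N24: 30+46 = 76 ≤ 110
    N3: 281+46 = 327 > 150
    N6: 106+46 = 152 > 110
Round 3 — N3, N6 seize.
  N3 sheds 327 L/s to N24: 327 each.
    N24: 76+327 = 403 > 110
  N6 sheds 152 L/s to N18, N24: 76 each.
    N18: 56+76 = 132 > 60
    N24: 403+76 = 479 > 110
Round 4 — N18, N24 seize.
  N18 sheds 132 L/s: no online neighbours, lost.
  N24 sheds 479 L/s: no online neighbours, lost.
No further seizures.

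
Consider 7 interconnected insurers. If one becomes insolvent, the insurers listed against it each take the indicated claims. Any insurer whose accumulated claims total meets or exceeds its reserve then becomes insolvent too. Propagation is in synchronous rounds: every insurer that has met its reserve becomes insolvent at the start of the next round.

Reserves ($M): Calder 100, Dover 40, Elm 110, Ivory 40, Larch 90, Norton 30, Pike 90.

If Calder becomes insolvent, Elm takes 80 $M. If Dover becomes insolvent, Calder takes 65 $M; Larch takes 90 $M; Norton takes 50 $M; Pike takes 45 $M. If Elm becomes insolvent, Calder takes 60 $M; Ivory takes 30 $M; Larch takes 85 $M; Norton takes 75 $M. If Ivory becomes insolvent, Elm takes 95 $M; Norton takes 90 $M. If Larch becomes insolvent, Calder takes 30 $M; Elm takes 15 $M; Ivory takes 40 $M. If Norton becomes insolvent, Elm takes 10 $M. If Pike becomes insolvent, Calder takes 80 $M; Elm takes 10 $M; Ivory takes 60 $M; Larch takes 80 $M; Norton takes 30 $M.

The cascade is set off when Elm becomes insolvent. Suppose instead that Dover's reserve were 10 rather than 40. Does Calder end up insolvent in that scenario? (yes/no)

With Dover's reserve at 10:
Round 1 — Elm becomes insolvent (initial).
  Calder: +60 → 60 < 100
  Ivory: +30 → 30 < 40
  Larch: +85 → 85 < 90
  Norton: +75 → 75 ≥ 30
Round 2 — Norton becomes insolvent.
No further insolvencies.

no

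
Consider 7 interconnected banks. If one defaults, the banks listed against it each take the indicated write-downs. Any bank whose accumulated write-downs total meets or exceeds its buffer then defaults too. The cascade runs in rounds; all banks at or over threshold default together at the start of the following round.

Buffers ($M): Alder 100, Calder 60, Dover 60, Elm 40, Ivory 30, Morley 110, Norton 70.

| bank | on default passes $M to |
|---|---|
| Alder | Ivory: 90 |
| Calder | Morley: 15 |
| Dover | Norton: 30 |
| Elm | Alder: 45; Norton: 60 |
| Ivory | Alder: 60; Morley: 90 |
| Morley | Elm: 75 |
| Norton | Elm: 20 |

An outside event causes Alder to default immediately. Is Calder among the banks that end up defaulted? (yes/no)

no

Round 1 — Alder defaults (initial).
  Ivory: +90 → 90 ≥ 30
Round 2 — Ivory defaults.
  Morley: +90 → 90 < 110
No further defaults.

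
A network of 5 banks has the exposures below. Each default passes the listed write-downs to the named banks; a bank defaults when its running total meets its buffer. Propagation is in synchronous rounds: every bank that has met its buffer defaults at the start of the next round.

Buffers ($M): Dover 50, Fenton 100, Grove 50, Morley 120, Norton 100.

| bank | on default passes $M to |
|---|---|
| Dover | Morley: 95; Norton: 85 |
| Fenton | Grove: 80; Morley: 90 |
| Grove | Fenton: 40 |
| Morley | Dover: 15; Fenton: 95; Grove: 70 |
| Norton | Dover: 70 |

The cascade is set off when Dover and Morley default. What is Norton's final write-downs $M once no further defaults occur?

85

Round 1 — Dover, Morley default (initial).
  Fenton: +95 → 95 < 100
  Grove: +70 → 70 ≥ 50
  Norton: +85 → 85 < 100
Round 2 — Grove defaults.
  Fenton: +40 → 135 ≥ 100
Round 3 — Fenton defaults.
No further defaults.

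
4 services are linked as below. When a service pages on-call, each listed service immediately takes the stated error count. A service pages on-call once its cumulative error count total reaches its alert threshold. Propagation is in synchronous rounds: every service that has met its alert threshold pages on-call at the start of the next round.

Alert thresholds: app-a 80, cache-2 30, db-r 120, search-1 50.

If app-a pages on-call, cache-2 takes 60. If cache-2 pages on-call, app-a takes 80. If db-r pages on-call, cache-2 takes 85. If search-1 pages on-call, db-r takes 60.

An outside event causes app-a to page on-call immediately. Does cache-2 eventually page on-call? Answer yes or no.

Round 1 — app-a pages on-call (initial).
  cache-2: +60 → 60 ≥ 30
Round 2 — cache-2 pages on-call.
No further pages.

yes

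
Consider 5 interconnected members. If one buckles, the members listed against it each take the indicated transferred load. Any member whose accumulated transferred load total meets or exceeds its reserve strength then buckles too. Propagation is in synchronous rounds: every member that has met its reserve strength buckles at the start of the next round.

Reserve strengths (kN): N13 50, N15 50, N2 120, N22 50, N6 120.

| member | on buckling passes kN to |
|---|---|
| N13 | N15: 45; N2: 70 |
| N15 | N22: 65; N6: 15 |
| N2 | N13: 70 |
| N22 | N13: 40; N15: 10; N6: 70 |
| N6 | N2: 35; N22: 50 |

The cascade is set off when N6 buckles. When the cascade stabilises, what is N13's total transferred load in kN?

Round 1 — N6 buckles (initial).
  N2: +35 → 35 < 120
  N22: +50 → 50 ≥ 50
Round 2 — N22 buckles.
  N13: +40 → 40 < 50
  N15: +10 → 10 < 50
No further bucklings.

40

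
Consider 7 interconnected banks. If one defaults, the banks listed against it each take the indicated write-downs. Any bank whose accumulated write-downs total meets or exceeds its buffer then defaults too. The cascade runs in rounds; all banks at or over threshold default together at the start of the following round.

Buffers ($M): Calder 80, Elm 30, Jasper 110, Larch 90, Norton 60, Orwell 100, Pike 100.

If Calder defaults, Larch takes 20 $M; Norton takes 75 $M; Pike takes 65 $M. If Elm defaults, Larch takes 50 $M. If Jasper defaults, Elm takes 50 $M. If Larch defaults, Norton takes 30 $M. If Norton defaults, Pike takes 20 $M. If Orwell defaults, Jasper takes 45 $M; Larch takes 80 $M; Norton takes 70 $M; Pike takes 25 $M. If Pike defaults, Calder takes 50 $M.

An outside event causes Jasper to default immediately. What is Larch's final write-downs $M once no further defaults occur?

Round 1 — Jasper defaults (initial).
  Elm: +50 → 50 ≥ 30
Round 2 — Elm defaults.
  Larch: +50 → 50 < 90
No further defaults.

50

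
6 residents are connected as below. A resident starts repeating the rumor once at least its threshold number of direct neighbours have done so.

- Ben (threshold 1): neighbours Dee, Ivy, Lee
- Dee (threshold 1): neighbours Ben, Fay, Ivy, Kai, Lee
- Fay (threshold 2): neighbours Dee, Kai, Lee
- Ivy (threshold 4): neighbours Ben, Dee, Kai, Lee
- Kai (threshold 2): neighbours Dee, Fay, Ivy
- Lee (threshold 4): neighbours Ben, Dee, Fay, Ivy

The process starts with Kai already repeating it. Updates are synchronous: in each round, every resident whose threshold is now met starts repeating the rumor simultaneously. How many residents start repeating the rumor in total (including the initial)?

Round 1 — Kai starts repeating the rumor (initial).
Round 2 — checking thresholds:
  Dee: 1 of 5 neighbours ≥ 1, starts repeating the rumor.
  Fay: 1 of 3 neighbours < 2, not yet.
  Ivy: 1 of 4 neighbours < 4, not yet.
Round 3 — checking thresholds:
  Ben: 1 of 3 neighbours ≥ 1, starts repeating the rumor.
  Fay: 2 of 3 neighbours ≥ 2, starts repeating the rumor.
  Ivy: 2 of 4 neighbours < 4, not yet.
  Lee: 1 of 4 neighbours < 4, not yet.
Round 4 — no new spreads; cascade stops.

4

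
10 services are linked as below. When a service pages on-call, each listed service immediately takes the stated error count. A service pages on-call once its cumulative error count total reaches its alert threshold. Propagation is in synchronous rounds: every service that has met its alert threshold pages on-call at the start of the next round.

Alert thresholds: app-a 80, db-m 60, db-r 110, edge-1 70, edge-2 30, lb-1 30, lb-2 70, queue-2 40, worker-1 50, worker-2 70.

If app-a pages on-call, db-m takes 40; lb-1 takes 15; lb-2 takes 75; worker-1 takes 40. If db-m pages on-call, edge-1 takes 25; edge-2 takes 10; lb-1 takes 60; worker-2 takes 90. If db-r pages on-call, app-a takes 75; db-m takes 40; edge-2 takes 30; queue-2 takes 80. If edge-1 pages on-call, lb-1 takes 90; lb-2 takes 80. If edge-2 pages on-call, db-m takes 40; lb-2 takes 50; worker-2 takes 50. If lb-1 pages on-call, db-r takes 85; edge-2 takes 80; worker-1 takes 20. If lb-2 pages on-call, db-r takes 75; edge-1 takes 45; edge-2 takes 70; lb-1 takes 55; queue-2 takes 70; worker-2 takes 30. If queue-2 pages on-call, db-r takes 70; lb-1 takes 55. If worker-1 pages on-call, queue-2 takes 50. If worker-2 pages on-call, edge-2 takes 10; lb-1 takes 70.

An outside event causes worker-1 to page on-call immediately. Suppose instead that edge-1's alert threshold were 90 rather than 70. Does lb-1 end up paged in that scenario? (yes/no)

yes

With edge-1's alert threshold at 90:
Round 1 — worker-1 pages on-call (initial).
  queue-2: +50 → 50 ≥ 40
Round 2 — queue-2 pages on-call.
  db-r: +70 → 70 < 110
  lb-1: +55 → 55 ≥ 30
Round 3 — lb-1 pages on-call.
  db-r: +85 → 155 ≥ 110
  edge-2: +80 → 80 ≥ 30
Round 4 — db-r, edge-2 page on-call.
  app-a: +75 → 75 < 80
  db-m: +40+40 → 80 ≥ 60
  lb-2: +50 → 50 < 70
  worker-2: +50 → 50 < 70
Round 5 — db-m pages on-call.
  edge-1: +25 → 25 < 90
  worker-2: +90 → 140 ≥ 70
Round 6 — worker-2 pages on-call.
No further pages.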